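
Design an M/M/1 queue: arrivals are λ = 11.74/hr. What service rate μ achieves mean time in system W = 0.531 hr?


W = 1/(μ−λ) ⇒ μ − λ = 1/W = 1/0.531 = 1.8832
μ = λ + 1/W = 11.74 + 1.8832 = 13.6232 per hr

Final: 13.6232 /hr


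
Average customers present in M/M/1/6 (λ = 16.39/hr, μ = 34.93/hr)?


ρ = 16.39/34.93 = 0.4692
L = ρ[1 − (K+1)ρ^K + Kρ^(K+1)] / [(1−ρ)(1−ρ^(K+1))]
Numerator: 0.4692·(1 − 7·0.010673 + 6·0.005008) = 0.448267
Denominator: (0.5308)·(0.994992) = 0.528118
L = 0.448267/0.528118 = 0.8488

Final: 0.8488


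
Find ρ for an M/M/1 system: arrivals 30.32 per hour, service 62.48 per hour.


ρ = λ/μ = 30.32/62.48 = 0.4853

Final: 0.4853


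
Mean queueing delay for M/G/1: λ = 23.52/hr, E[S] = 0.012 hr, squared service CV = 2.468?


ρ = λ·E[S] = 23.52·0.012 = 0.2822
E[S²] = E[S]²(1+C_s²) = 0.012²·(1+2.468) = 0.0004994
Wq = λ·E[S²]/(2(1−ρ)) = 23.52·0.0004994/(2·0.7178) = 0.008182 hr

Final: 0.008182 hr


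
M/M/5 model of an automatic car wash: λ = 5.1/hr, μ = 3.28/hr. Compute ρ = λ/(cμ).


ρ = λ/(cμ) = 5.1/(5·3.28) = 5.1/16.40 = 0.3110

Final: 0.3110


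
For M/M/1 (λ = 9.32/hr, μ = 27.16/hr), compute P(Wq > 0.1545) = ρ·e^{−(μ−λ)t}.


ρ = 9.32/27.16 = 0.3432
P(Wq > t) = ρ·e^{−(μ−λ)t} = 0.3432·e^{−2.7563}
= 0.3432·0.063528 = 0.021800

Final: 0.021800


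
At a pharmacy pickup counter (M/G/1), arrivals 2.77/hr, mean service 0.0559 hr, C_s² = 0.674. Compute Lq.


ρ = λ·E[S] = 2.77·0.0559 = 0.1548
Lq = ρ²(1+C_s²)/(2(1−ρ)) = 0.02398·(1+0.674)/(2·0.8452)
= 0.02398·1.6740/1.6903 = 0.02374

Final: 0.02374


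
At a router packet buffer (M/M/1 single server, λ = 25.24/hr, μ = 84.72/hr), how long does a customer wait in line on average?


ρ = 25.24/84.72 = 0.2979
Wq = ρ/(μ−λ) = 0.2979/(84.72 − 25.24) = 0.2979/59.48 = 0.005009 hr

Final: 0.005009 hr


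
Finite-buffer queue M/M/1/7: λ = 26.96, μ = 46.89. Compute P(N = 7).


ρ = λ/μ = 26.96/46.89 = 0.5750
P_K = (1−ρ)ρ^K/(1−ρ^(K+1)) = (0.4250·0.020772)/(1 − 0.011943)
= 0.008829/0.988057 = 0.008936

Final: 0.008936


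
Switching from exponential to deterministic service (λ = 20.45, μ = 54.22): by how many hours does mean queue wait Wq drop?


ρ = 20.45/54.22 = 0.3772
Wq(M/M/1) = ρ/(μ−λ) = 0.3772/33.77 = 0.01117 hr
Wq(M/D/1) = ρ/(2(μ−λ)) = 0.005584 hr
Savings = 0.01117 − 0.005584 = 0.005584 hr

Final: 0.005584 hr


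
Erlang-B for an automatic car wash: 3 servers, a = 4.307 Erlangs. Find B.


B(c,a) = (a^c/c!) / Σ_{k=0}^{c} a^k/k!
a^3/3! = 13.315987
Σ terms (k=0..3): 1.00000 + 4.30700 + 9.27512 + 13.31599 = 27.898112
B = 13.315987/27.898112 = 0.477308

Final: 0.477308


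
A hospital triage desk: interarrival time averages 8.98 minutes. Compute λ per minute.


λ = 1/(interarrival time) in consistent units.
1 minute = 1 min, so λ = 1/8.98 = 0.1114 per minute

Final: 0.1114 /min


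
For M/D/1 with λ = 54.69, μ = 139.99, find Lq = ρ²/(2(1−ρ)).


ρ = 54.69/139.99 = 0.3907
M/D/1: Lq = ρ²/(2(1−ρ)) = 0.1526/(2·0.6093) = 0.12524

Final: 0.12524


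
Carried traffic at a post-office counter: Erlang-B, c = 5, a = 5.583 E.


B(5,5.583) = 0.330290 (Erlang-B)
Carried load = a(1 − B) = 5.583·(1 − 0.330290) = 5.583·0.669710 = 3.7390 E

Final: 3.7390 Erlangs


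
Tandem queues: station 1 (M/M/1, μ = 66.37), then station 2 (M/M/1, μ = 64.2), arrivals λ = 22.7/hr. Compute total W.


Each node sees arrival rate λ = 22.7/hr (tandem ⇒ throughput preserved).
W₁ = 1/(μ₁−λ) = 1/(66.37−22.7) = 0.02290 hr
W₂ = 1/(μ₂−λ) = 1/(64.2−22.7) = 0.02410 hr
W_total = W₁ + W₂ = 0.02290 + 0.02410 = 0.04700 hr

Final: 0.04700 hr


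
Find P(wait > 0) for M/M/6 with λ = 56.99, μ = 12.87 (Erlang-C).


a = λ/μ = 4.4281; ρ = a/6 = 0.7380
P₀ = 0.010012 (from M/M/c formula)
C(c,a) = [a^c/(c!(1−ρ))]·P₀ = [7539.12008/(720·0.2620)]·0.010012
= 39.96889·0.010012 = 0.400166

Final: 0.400166


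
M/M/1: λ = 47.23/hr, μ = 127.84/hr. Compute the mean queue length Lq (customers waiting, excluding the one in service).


ρ = 47.23/127.84 = 0.3694
Lq = ρ²/(1−ρ) = 0.1365/0.6306 = 0.2165

Final: 0.2165


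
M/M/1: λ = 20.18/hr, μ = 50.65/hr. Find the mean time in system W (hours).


W = 1/(μ−λ) = 1/(50.65 − 20.18) = 1/30.47 = 0.03282 hr

Final: 0.03282 hr


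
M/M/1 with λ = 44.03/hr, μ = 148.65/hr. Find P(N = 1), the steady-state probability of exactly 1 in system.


ρ = 44.03/148.65 = 0.2962
P_n = (1−ρ)·ρ^n = (1 − 0.2962)·0.2962^1 = 0.7038·0.296199 = 0.208465

Final: 0.208465


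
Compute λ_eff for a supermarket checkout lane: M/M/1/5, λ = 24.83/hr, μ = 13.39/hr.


ρ = 1.8544; P_K = (1−ρ)ρ^5/(1−ρ^6) = 0.472350
λ_eff = λ(1 − P_K) = 24.83·(1 − 0.472350) = 24.83·0.527650 = 13.1016 /hr

Final: 13.1016 /hr


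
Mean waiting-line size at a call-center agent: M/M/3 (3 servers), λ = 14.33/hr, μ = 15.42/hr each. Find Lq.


a = λ/μ = 0.9293; ρ = a/3 = 0.3098
P₀ = 0.391402
Lq = P₀·a^c·ρ / (c!·(1−ρ)²) = 0.391402·0.80257·0.3098/(6·0.47642)
= 0.03404

Final: 0.03404


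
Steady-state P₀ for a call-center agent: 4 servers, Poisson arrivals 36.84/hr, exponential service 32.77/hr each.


a = λ/μ = 36.84/32.77 = 1.1242; ρ = a/c = 0.2810
Σ_{k=0}^{3} a^k/k! (terms k=0..3) = 1.00000 + 1.12420 + 0.63191 + 0.23680 = 2.99291
Tail: a^4/(4!(1−ρ)) = 1.59725/(24·0.7190) = 0.09257
P₀ = 1/(2.99291 + 0.09257) = 1/3.08548 = 0.324099

Final: 0.324099


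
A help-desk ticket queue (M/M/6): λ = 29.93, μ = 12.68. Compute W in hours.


a = 2.3604; ρ = 0.3934; P₀ = 0.094002
Lq = P₀·a^c·ρ/(c!(1−ρ)²) = 0.02414
Wq = Lq/λ = 0.02414/29.93 = 0.0008066 hr
W = Wq + 1/μ = 0.0008066 + 0.07886 = 0.07967 hr

Final: 0.07967 hr


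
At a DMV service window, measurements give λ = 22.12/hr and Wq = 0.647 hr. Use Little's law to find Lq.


Lq = λWq = 22.12·0.647 = 14.3116

Final: 14.3116


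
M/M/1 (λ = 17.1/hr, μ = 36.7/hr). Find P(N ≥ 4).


ρ = 17.1/36.7 = 0.4659
P(N ≥ n) = ρ^n = 0.4659^4 = 0.047132

Final: 0.047132


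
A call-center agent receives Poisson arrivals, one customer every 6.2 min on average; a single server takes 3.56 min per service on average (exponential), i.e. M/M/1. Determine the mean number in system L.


λ = 60/6.2 = 9.6774 /hr
μ = 60/3.56 = 16.8539 /hr
ρ = λ/μ = 9.6774/16.8539 = 0.5742
L = ρ/(1−ρ) = 0.5742/0.4258 = 1.3485

Final: 1.3485


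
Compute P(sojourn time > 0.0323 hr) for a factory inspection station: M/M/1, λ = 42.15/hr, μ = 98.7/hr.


W ~ Exponential(μ−λ) for M/M/1.
μ − λ = 98.7 − 42.15 = 56.5500
P(W > t) = e^{−(μ−λ)t} = e^{−1.8266} = 0.160966

Final: 0.160966


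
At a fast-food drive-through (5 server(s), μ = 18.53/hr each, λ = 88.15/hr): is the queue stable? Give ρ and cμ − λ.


Total capacity cμ = 5·18.53 = 92.65/hr
ρ = λ/(cμ) = 88.15/92.65 = 0.9514
Stable ⇔ ρ < 1: YES
Spare capacity = cμ − λ = 92.65 − 88.15 = 4.50/hr

Final: ρ = 0.9514; stable; margin = 4.50/hr


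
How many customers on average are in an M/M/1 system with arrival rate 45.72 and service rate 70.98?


ρ = λ/μ = 45.72/70.98 = 0.6441
L = ρ/(1−ρ) = 0.6441/(1 − 0.6441) = 0.6441/0.3559 = 1.8100

Final: 1.8100


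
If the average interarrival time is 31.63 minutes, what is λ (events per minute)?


λ = 1/(interarrival time) in consistent units.
1 minute = 1 min, so λ = 1/31.63 = 0.03162 per minute

Final: 0.03162 /min


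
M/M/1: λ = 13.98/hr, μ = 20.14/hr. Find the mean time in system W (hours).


W = 1/(μ−λ) = 1/(20.14 − 13.98) = 1/6.16 = 0.1623 hr

Final: 0.1623 hr


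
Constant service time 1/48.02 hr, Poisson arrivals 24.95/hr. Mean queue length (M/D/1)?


ρ = 24.95/48.02 = 0.5196
M/D/1: Lq = ρ²/(2(1−ρ)) = 0.2700/(2·0.4804) = 0.28096

Final: 0.28096


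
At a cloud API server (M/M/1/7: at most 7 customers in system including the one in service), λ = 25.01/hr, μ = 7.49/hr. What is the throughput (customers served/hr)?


ρ = 3.3391; P_K = (1−ρ)ρ^7/(1−ρ^8) = 0.700565
λ_eff = λ(1 − P_K) = 25.01·(1 − 0.700565) = 25.01·0.299435 = 7.4889 /hr

Final: 7.4889 /hr


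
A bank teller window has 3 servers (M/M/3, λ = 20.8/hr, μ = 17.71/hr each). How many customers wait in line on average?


a = λ/μ = 1.1745; ρ = a/3 = 0.3915
P₀ = 0.302306
Lq = P₀·a^c·ρ / (c!·(1−ρ)²) = 0.302306·1.62007·0.3915/(6·0.37028)
= 0.08630

Final: 0.08630


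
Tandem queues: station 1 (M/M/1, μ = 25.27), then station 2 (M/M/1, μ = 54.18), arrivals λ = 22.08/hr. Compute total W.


Each node sees arrival rate λ = 22.08/hr (tandem ⇒ throughput preserved).
W₁ = 1/(μ₁−λ) = 1/(25.27−22.08) = 0.31348 hr
W₂ = 1/(μ₂−λ) = 1/(54.18−22.08) = 0.03115 hr
W_total = W₁ + W₂ = 0.31348 + 0.03115 = 0.34463 hr

Final: 0.34463 hr


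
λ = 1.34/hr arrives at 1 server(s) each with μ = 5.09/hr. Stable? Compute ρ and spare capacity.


Total capacity cμ = 1·5.09 = 5.09/hr
ρ = λ/(cμ) = 1.34/5.09 = 0.2633
Stable ⇔ ρ < 1: YES
Spare capacity = cμ − λ = 5.09 − 1.34 = 3.75/hr

Final: ρ = 0.2633; stable; margin = 3.75/hr


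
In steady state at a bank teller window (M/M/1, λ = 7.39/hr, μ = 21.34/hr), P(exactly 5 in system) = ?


ρ = 7.39/21.34 = 0.3463
P_n = (1−ρ)·ρ^n = (1 − 0.3463)·0.3463^5 = 0.6537·0.004980 = 0.003256

Final: 0.003256


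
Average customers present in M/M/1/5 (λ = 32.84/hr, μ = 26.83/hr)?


ρ = 32.84/26.83 = 1.2240
L = ρ[1 − (K+1)ρ^K + Kρ^(K+1)] / [(1−ρ)(1−ρ^(K+1))]
Numerator: 1.2240·(1 − 6·2.747340 + 5·3.362752) = 1.627583
Denominator: (-0.2240)·(-2.362752) = 0.529264
L = 1.627583/0.529264 = 3.0752

Final: 3.0752


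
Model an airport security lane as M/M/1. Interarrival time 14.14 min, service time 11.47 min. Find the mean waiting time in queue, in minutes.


λ = 60/14.14 = 4.2433 /hr
μ = 60/11.47 = 5.2310 /hr
ρ = λ/μ = 4.2433/5.2310 = 0.8112
Wq = ρ/(μ−λ) = 0.8112/(5.2310−4.2433) = 0.82123 hr
In minutes: 0.82123·60 = 49.274 min

Final: 49.274 min


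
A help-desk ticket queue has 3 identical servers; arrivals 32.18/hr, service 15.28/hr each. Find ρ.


ρ = λ/(cμ) = 32.18/(3·15.28) = 32.18/45.84 = 0.7020

Final: 0.7020


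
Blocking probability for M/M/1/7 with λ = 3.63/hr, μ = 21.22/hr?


ρ = λ/μ = 3.63/21.22 = 0.1711
P_K = (1−ρ)ρ^K/(1−ρ^(K+1)) = (0.8289·0.000004287)/(1 − 0.0000007333)
= 0.000003553/0.999999 = 0.000003553

Final: 0.000003553


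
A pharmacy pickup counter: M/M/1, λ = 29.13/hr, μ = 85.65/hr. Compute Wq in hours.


ρ = 29.13/85.65 = 0.3401
Wq = ρ/(μ−λ) = 0.3401/(85.65 − 29.13) = 0.3401/56.52 = 0.006017 hr

Final: 0.006017 hr


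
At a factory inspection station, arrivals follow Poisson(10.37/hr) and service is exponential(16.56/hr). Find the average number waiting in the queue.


ρ = 10.37/16.56 = 0.6262
Lq = ρ²/(1−ρ) = 0.3921/0.3738 = 1.0491

Final: 1.0491


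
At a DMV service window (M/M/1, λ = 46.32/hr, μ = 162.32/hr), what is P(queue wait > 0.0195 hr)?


ρ = 46.32/162.32 = 0.2854
P(Wq > t) = ρ·e^{−(μ−λ)t} = 0.2854·e^{−2.2620}
= 0.2854·0.104142 = 0.029718

Final: 0.029718


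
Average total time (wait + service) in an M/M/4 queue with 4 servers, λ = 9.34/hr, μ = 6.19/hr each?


a = 1.5089; ρ = 0.3772; P₀ = 0.218981
Lq = P₀·a^c·ρ/(c!(1−ρ)²) = 0.04600
Wq = Lq/λ = 0.04600/9.34 = 0.004925 hr
W = Wq + 1/μ = 0.004925 + 0.16155 = 0.16648 hr

Final: 0.16648 hr


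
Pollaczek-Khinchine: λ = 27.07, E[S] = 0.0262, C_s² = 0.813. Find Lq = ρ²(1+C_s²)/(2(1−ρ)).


ρ = λ·E[S] = 27.07·0.0262 = 0.7092
Lq = ρ²(1+C_s²)/(2(1−ρ)) = 0.5030·(1+0.813)/(2·0.2908)
= 0.5030·1.8130/0.5815 = 1.56821

Final: 1.56821


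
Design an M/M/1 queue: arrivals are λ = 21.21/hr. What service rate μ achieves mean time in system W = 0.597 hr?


W = 1/(μ−λ) ⇒ μ − λ = 1/W = 1/0.597 = 1.6750
μ = λ + 1/W = 21.21 + 1.6750 = 22.8850 per hr

Final: 22.8850 /hr


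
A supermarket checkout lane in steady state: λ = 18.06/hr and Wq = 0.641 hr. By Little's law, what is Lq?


Lq = λWq = 18.06·0.641 = 11.5765

Final: 11.5765


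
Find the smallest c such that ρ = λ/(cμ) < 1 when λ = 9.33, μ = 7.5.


Stability requires cμ > λ ⇔ c > λ/μ.
λ/μ = 9.33/7.5 = 1.2440
Minimum integer c = ⌊1.2440⌋ + 1 = 2
Check: 2·7.5 = 15.00 > 9.33, while 1·7.5 = 7.50 ≤ 9.33

Final: 2 servers


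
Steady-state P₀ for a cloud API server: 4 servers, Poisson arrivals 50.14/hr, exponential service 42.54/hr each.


a = λ/μ = 50.14/42.54 = 1.1787; ρ = a/c = 0.2947
Σ_{k=0}^{3} a^k/k! (terms k=0..3) = 1.00000 + 1.17866 + 0.69461 + 0.27290 = 3.14617
Tail: a^4/(4!(1−ρ)) = 1.92996/(24·0.7053) = 0.11401
P₀ = 1/(3.14617 + 0.11401) = 1/3.26018 = 0.306731

Final: 0.306731


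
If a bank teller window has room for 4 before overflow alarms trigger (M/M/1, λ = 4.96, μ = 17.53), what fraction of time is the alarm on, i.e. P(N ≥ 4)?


ρ = 4.96/17.53 = 0.2829
P(N ≥ n) = ρ^n = 0.2829^4 = 0.006409

Final: 0.006409


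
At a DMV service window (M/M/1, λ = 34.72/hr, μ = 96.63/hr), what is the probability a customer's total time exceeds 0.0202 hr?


W ~ Exponential(μ−λ) for M/M/1.
μ − λ = 96.63 − 34.72 = 61.9100
P(W > t) = e^{−(μ−λ)t} = e^{−1.2506} = 0.286338

Final: 0.286338


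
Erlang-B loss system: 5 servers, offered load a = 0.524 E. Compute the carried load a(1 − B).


B(5,0.524) = 0.0001949 (Erlang-B)
Carried load = a(1 − B) = 0.524·(1 − 0.0001949) = 0.524·0.999805 = 0.5239 E

Final: 0.5239 Erlangs


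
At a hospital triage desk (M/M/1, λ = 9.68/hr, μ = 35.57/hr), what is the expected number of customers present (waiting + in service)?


ρ = λ/μ = 9.68/35.57 = 0.2721
L = ρ/(1−ρ) = 0.2721/(1 − 0.2721) = 0.2721/0.7279 = 0.3739

Final: 0.3739


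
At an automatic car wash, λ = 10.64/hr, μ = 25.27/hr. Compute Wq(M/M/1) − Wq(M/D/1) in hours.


ρ = 10.64/25.27 = 0.4211
Wq(M/M/1) = ρ/(μ−λ) = 0.4211/14.63 = 0.02878 hr
Wq(M/D/1) = ρ/(2(μ−λ)) = 0.01439 hr
Savings = 0.02878 − 0.01439 = 0.01439 hr

Final: 0.01439 hr


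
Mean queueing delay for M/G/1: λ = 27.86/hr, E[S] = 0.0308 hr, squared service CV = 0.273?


ρ = λ·E[S] = 27.86·0.0308 = 0.8581
E[S²] = E[S]²(1+C_s²) = 0.0308²·(1+0.273) = 0.001208
Wq = λ·E[S²]/(2(1−ρ)) = 27.86·0.001208/(2·0.1419) = 0.11854 hr

Final: 0.11854 hr


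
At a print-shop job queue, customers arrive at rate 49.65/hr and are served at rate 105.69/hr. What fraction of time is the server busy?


ρ = λ/μ = 49.65/105.69 = 0.4698

Final: 0.4698


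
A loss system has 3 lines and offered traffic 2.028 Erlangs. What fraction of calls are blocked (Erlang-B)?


B(c,a) = (a^c/c!) / Σ_{k=0}^{c} a^k/k!
a^3/3! = 1.390121
Σ terms (k=0..3): 1.00000 + 2.02800 + 2.05639 + 1.39012 = 6.474513
B = 1.390121/6.474513 = 0.214707

Final: 0.214707


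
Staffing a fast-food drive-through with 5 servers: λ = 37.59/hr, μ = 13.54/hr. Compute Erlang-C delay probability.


a = λ/μ = 2.7762; ρ = a/5 = 0.5552
P₀ = 0.059661 (from M/M/c formula)
C(c,a) = [a^c/(c!(1−ρ))]·P₀ = [164.91809/(120·0.4448)]·0.059661
= 3.09005·0.059661 = 0.184355

Final: 0.184355


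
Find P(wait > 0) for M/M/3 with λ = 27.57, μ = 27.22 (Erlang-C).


a = λ/μ = 1.0129; ρ = a/3 = 0.3376
P₀ = 0.358777 (from M/M/c formula)
C(c,a) = [a^c/(c!(1−ρ))]·P₀ = [1.03907/(6·0.6624)]·0.358777
= 0.26145·0.358777 = 0.093802

Final: 0.093802


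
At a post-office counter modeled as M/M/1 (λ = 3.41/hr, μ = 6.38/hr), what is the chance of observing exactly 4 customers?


ρ = 3.41/6.38 = 0.5345
P_n = (1−ρ)·ρ^n = (1 − 0.5345)·0.5345^4 = 0.4655·0.081608 = 0.037990

Final: 0.037990


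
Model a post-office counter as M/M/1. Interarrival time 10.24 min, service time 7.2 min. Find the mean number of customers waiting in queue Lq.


λ = 60/10.24 = 5.8594 /hr
μ = 60/7.2 = 8.3333 /hr
ρ = λ/μ = 5.8594/8.3333 = 0.7031
Lq = ρ²/(1−ρ) = 0.4944/0.2969 = 1.6653

Final: 1.6653


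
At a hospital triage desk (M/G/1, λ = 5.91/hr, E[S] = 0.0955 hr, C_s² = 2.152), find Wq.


ρ = λ·E[S] = 5.91·0.0955 = 0.5644
E[S²] = E[S]²(1+C_s²) = 0.0955²·(1+2.152) = 0.028747
Wq = λ·E[S²]/(2(1−ρ)) = 5.91·0.028747/(2·0.4356) = 0.19501 hr

Final: 0.19501 hr


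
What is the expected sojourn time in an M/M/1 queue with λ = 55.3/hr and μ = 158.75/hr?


W = 1/(μ−λ) = 1/(158.75 − 55.3) = 1/103.45 = 0.009667 hr

Final: 0.009667 hr


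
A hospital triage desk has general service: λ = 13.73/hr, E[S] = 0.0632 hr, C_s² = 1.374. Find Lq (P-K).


ρ = λ·E[S] = 13.73·0.0632 = 0.8677
Lq = ρ²(1+C_s²)/(2(1−ρ)) = 0.7530·(1+1.374)/(2·0.1323)
= 0.7530·2.3740/0.2645 = 6.75747

Final: 6.75747


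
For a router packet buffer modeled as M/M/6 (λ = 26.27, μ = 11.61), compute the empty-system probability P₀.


a = λ/μ = 26.27/11.61 = 2.2627; ρ = a/c = 0.3771
Σ_{k=0}^{5} a^k/k! (terms k=0..5) = 1.00000 + 2.26270 + 2.55992 + 1.93078 + 1.09219 + 0.49426 = 9.33986
Tail: a^6/(6!(1−ρ)) = 134.20451/(720·0.6229) = 0.29925
P₀ = 1/(9.33986 + 0.29925) = 1/9.63910 = 0.103744

Final: 0.103744


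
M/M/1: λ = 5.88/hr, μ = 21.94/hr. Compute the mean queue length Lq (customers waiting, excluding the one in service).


ρ = 5.88/21.94 = 0.2680
Lq = ρ²/(1−ρ) = 0.07183/0.7320 = 0.09812

Final: 0.09812


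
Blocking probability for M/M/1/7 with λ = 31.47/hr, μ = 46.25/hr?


ρ = λ/μ = 31.47/46.25 = 0.6804
P_K = (1−ρ)ρ^K/(1−ρ^(K+1)) = (0.3196·0.067530)/(1 − 0.045949)
= 0.021580/0.954051 = 0.022620

Final: 0.022620


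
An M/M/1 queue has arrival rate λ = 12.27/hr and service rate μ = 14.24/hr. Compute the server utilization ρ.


ρ = λ/μ = 12.27/14.24 = 0.8617

Final: 0.8617


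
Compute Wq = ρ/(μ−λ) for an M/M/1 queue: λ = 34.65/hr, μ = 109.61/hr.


ρ = 34.65/109.61 = 0.3161
Wq = ρ/(μ−λ) = 0.3161/(109.61 − 34.65) = 0.3161/74.96 = 0.004217 hr

Final: 0.004217 hr


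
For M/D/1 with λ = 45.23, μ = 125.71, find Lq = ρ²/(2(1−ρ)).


ρ = 45.23/125.71 = 0.3598
M/D/1: Lq = ρ²/(2(1−ρ)) = 0.1295/(2·0.6402) = 0.10110

Final: 0.10110


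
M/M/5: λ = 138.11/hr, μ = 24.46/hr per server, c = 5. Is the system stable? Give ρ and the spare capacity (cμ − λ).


Total capacity cμ = 5·24.46 = 122.30/hr
ρ = λ/(cμ) = 138.11/122.30 = 1.1293
Stable ⇔ ρ < 1: NO
Spare capacity = cμ − λ = 122.30 − 138.11 = -15.81/hr

Final: ρ = 1.1293; unstable; margin = -15.81/hr


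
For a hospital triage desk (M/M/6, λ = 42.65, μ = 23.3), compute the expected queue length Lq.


a = λ/μ = 1.8305; ρ = a/6 = 0.3051
P₀ = 0.160200
Lq = P₀·a^c·ρ / (c!·(1−ρ)²) = 0.160200·37.61653·0.3051/(720·0.48292)
= 0.005287

Final: 0.005287


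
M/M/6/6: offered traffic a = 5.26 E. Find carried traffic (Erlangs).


B(6,5.26) = 0.211298 (Erlang-B)
Carried load = a(1 − B) = 5.26·(1 − 0.211298) = 5.26·0.788702 = 4.1486 E

Final: 4.1486 Erlangs


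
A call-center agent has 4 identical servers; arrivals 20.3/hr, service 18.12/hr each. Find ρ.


ρ = λ/(cμ) = 20.3/(4·18.12) = 20.3/72.48 = 0.2801

Final: 0.2801


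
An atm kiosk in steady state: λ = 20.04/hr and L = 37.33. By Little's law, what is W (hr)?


W = L/λ = 37.33/20.04 = 1.8628 hr

Final: 1.8628 hr


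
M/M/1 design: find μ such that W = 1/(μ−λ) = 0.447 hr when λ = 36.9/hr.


W = 1/(μ−λ) ⇒ μ − λ = 1/W = 1/0.447 = 2.2371
μ = λ + 1/W = 36.9 + 2.2371 = 39.1371 per hr

Final: 39.1371 /hr


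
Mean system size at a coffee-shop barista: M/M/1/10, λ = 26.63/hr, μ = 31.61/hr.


ρ = 26.63/31.61 = 0.8425
L = ρ[1 − (K+1)ρ^K + Kρ^(K+1)] / [(1−ρ)(1−ρ^(K+1))]
Numerator: 0.8425·(1 − 11·0.180081 + 10·0.151710) = 0.451734
Denominator: (0.1575)·(0.848290) = 0.133644
L = 0.451734/0.133644 = 3.3801

Final: 3.3801


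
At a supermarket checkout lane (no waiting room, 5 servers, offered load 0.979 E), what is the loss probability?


B(c,a) = (a^c/c!) / Σ_{k=0}^{c} a^k/k!
a^5/5! = 0.007494
Σ terms (k=0..5): 1.00000 + 0.97900 + 0.47922 + 0.15639 + 0.03828 + 0.007494 = 2.660376
B = 0.007494/2.660376 = 0.002817

Final: 0.002817


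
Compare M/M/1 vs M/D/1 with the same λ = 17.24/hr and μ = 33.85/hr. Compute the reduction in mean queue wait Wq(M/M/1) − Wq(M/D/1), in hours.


ρ = 17.24/33.85 = 0.5093
Wq(M/M/1) = ρ/(μ−λ) = 0.5093/16.61 = 0.03066 hr
Wq(M/D/1) = ρ/(2(μ−λ)) = 0.01533 hr
Savings = 0.03066 − 0.01533 = 0.01533 hr

Final: 0.01533 hr


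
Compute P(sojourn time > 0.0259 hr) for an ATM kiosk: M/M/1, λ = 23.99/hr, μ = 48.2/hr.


W ~ Exponential(μ−λ) for M/M/1.
μ − λ = 48.2 − 23.99 = 24.2100
P(W > t) = e^{−(μ−λ)t} = e^{−0.6270} = 0.534171

Final: 0.534171


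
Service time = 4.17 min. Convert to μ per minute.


μ = 1/(service time) in consistent units.
1 minute = 1 min, so μ = 1/4.17 = 0.2398 per minute

Final: 0.2398 /min


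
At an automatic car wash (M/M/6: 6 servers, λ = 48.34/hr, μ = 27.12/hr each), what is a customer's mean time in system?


a = 1.7824; ρ = 0.2971; P₀ = 0.168103
Lq = P₀·a^c·ρ/(c!(1−ρ)²) = 0.004502
Wq = Lq/λ = 0.004502/48.34 = 0.00009313 hr
W = Wq + 1/μ = 0.00009313 + 0.03687 = 0.03697 hr

Final: 0.03697 hr


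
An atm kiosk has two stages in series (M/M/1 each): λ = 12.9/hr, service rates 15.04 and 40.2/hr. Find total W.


Each node sees arrival rate λ = 12.9/hr (tandem ⇒ throughput preserved).
W₁ = 1/(μ₁−λ) = 1/(15.04−12.9) = 0.46729 hr
W₂ = 1/(μ₂−λ) = 1/(40.2−12.9) = 0.03663 hr
W_total = W₁ + W₂ = 0.46729 + 0.03663 = 0.50392 hr

Final: 0.50392 hr


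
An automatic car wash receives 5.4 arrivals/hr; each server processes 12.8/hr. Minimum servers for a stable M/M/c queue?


Stability requires cμ > λ ⇔ c > λ/μ.
λ/μ = 5.4/12.8 = 0.4219
Minimum integer c = ⌊0.4219⌋ + 1 = 1
Check: 1·12.8 = 12.80 > 5.4, while 0·12.8 = 0.00 ≤ 5.4

Final: 1 servers


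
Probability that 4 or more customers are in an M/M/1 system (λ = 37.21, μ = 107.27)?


ρ = 37.21/107.27 = 0.3469
P(N ≥ n) = ρ^n = 0.3469^4 = 0.014479

Final: 0.014479


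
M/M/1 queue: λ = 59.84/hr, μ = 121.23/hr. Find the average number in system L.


ρ = λ/μ = 59.84/121.23 = 0.4936
L = ρ/(1−ρ) = 0.4936/(1 − 0.4936) = 0.4936/0.5064 = 0.9748

Final: 0.9748


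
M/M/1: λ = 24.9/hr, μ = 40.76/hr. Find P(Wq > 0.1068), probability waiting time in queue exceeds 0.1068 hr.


ρ = 24.9/40.76 = 0.6109
P(Wq > t) = ρ·e^{−(μ−λ)t} = 0.6109·e^{−1.6938}
= 0.6109·0.183811 = 0.112289

Final: 0.112289


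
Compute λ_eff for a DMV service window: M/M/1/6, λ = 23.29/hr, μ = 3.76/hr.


ρ = 6.1941; P_K = (1−ρ)ρ^6/(1−ρ^7) = 0.838560
λ_eff = λ(1 − P_K) = 23.29·(1 − 0.838560) = 23.29·0.161440 = 3.7599 /hr

Final: 3.7599 /hr


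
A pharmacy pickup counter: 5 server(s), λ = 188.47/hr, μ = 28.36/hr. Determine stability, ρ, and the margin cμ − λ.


Total capacity cμ = 5·28.36 = 141.80/hr
ρ = λ/(cμ) = 188.47/141.80 = 1.3291
Stable ⇔ ρ < 1: NO
Spare capacity = cμ − λ = 141.80 − 188.47 = -46.67/hr

Final: ρ = 1.3291; unstable; margin = -46.67/hr


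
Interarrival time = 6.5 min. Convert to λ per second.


λ = 1/(interarrival time) in consistent units.
1 second = 0.0166667 min, so λ = 0.0166667/6.5 = 0.002564 per second

Final: 0.002564 /sec


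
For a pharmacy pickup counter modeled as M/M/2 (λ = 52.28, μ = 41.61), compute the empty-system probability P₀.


a = λ/μ = 52.28/41.61 = 1.2564; ρ = a/c = 0.6282
Σ_{k=0}^{1} a^k/k! (terms k=0..1) = 1.00000 + 1.25643 = 2.25643
Tail: a^2/(2!(1−ρ)) = 1.57861/(2·0.3718) = 2.12302
P₀ = 1/(2.25643 + 2.12302) = 1/4.37944 = 0.228339

Final: 0.228339


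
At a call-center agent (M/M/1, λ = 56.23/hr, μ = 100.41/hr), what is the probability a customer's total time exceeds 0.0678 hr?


W ~ Exponential(μ−λ) for M/M/1.
μ − λ = 100.41 − 56.23 = 44.1800
P(W > t) = e^{−(μ−λ)t} = e^{−2.9954} = 0.050016

Final: 0.050016


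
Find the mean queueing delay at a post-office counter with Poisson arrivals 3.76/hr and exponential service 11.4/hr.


ρ = 3.76/11.4 = 0.3298
Wq = ρ/(μ−λ) = 0.3298/(11.4 − 3.76) = 0.3298/7.64 = 0.04317 hr

Final: 0.04317 hr


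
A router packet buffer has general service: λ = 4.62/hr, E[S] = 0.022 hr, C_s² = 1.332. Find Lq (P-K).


ρ = λ·E[S] = 4.62·0.022 = 0.1016
Lq = ρ²(1+C_s²)/(2(1−ρ)) = 0.01033·(1+1.332)/(2·0.8984)
= 0.01033·2.3320/1.7967 = 0.01341

Final: 0.01341


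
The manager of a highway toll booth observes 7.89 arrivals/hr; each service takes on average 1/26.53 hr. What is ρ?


ρ = λ/μ = 7.89/26.53 = 0.2974

Final: 0.2974


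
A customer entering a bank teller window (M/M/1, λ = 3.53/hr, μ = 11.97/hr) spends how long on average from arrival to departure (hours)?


W = 1/(μ−λ) = 1/(11.97 − 3.53) = 1/8.44 = 0.1185 hr

Final: 0.1185 hr


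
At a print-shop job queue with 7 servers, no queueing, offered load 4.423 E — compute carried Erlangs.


B(7,4.423) = 0.085723 (Erlang-B)
Carried load = a(1 − B) = 4.423·(1 − 0.085723) = 4.423·0.914277 = 4.0438 E

Final: 4.0438 Erlangs


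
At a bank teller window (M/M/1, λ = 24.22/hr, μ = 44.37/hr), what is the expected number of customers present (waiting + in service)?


ρ = λ/μ = 24.22/44.37 = 0.5459
L = ρ/(1−ρ) = 0.5459/(1 − 0.5459) = 0.5459/0.4541 = 1.2020

Final: 1.2020


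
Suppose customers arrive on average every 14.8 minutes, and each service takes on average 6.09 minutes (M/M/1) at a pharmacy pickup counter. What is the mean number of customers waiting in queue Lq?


λ = 60/14.8 = 4.0541 /hr
μ = 60/6.09 = 9.8522 /hr
ρ = λ/μ = 4.0541/9.8522 = 0.4115
Lq = ρ²/(1−ρ) = 0.1693/0.5885 = 0.2877

Final: 0.2877


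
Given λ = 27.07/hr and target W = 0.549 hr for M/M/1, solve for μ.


W = 1/(μ−λ) ⇒ μ − λ = 1/W = 1/0.549 = 1.8215
μ = λ + 1/W = 27.07 + 1.8215 = 28.8915 per hr

Final: 28.8915 /hr


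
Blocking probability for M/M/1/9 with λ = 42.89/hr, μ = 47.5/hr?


ρ = λ/μ = 42.89/47.5 = 0.9029
P_K = (1−ρ)ρ^K/(1−ρ^(K+1)) = (0.09705·0.398990)/(1 − 0.360267)
= 0.038723/0.639733 = 0.060530

Final: 0.060530


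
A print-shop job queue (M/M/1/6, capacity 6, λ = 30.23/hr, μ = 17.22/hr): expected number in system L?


ρ = 30.23/17.22 = 1.7555
L = ρ[1 − (K+1)ρ^K + Kρ^(K+1)] / [(1−ρ)(1−ρ^(K+1))]
Numerator: 1.7555·(1 − 7·29.270491 + 6·51.384839) = 183.303345
Denominator: (-0.7555)·(-50.384839) = 38.066594
L = 183.303345/38.066594 = 4.8153

Final: 4.8153


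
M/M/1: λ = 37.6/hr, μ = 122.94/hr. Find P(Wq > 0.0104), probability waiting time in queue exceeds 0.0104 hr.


ρ = 37.6/122.94 = 0.3058
P(Wq > t) = ρ·e^{−(μ−λ)t} = 0.3058·e^{−0.8875}
= 0.3058·0.411669 = 0.125905

Final: 0.125905


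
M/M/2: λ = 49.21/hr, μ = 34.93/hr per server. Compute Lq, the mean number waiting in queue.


a = λ/μ = 1.4088; ρ = a/2 = 0.7044
P₀ = 0.173427
Lq = P₀·a^c·ρ / (c!·(1−ρ)²) = 0.173427·1.98477·0.7044/(2·0.08737)
= 1.38752

Final: 1.38752


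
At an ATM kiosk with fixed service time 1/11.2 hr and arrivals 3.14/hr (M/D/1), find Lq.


ρ = 3.14/11.2 = 0.2804
M/D/1: Lq = ρ²/(2(1−ρ)) = 0.07860/(2·0.7196) = 0.05461

Final: 0.05461


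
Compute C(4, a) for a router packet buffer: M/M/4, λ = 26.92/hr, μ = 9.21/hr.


a = λ/μ = 2.9229; ρ = a/4 = 0.7307
P₀ = 0.042282 (from M/M/c formula)
C(c,a) = [a^c/(c!(1−ρ))]·P₀ = [72.98972/(24·0.2693)]·0.042282
= 11.29428·0.042282 = 0.477543

Final: 0.477543


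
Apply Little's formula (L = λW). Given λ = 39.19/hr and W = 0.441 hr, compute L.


L = λW = 39.19·0.441 = 17.2828

Final: 17.2828


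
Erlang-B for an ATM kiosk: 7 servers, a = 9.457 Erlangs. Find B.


B(c,a) = (a^c/c!) / Σ_{k=0}^{c} a^k/k!
a^7/7! = 1342.280209
Σ terms (k=0..7): 1.00000 + 9.45700 + 44.71742 + 140.96423 + 333.27468 + 630.35572 + 993.54568 + 1342.28021 = 3495.594935
B = 1342.280209/3495.594935 = 0.383992

Final: 0.383992


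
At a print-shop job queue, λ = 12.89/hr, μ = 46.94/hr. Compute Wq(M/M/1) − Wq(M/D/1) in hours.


ρ = 12.89/46.94 = 0.2746
Wq(M/M/1) = ρ/(μ−λ) = 0.2746/34.05 = 0.008065 hr
Wq(M/D/1) = ρ/(2(μ−λ)) = 0.004032 hr
Savings = 0.008065 − 0.004032 = 0.004032 hr

Final: 0.004032 hr


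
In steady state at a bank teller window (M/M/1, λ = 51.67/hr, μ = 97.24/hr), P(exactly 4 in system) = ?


ρ = 51.67/97.24 = 0.5314
P_n = (1−ρ)·ρ^n = (1 − 0.5314)·0.5314^4 = 0.4686·0.079721 = 0.037360

Final: 0.037360


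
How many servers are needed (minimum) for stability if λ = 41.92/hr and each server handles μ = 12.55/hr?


Stability requires cμ > λ ⇔ c > λ/μ.
λ/μ = 41.92/12.55 = 3.3402
Minimum integer c = ⌊3.3402⌋ + 1 = 4
Check: 4·12.55 = 50.20 > 41.92, while 3·12.55 = 37.65 ≤ 41.92

Final: 4 servers


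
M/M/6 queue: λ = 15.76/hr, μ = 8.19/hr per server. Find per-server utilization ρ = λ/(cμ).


ρ = λ/(cμ) = 15.76/(6·8.19) = 15.76/49.14 = 0.3207

Final: 0.3207


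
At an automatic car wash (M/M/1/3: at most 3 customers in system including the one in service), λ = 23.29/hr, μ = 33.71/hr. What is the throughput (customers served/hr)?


ρ = 0.6909; P_K = (1−ρ)ρ^3/(1−ρ^4) = 0.132019
λ_eff = λ(1 − P_K) = 23.29·(1 − 0.132019) = 23.29·0.867981 = 20.2153 /hr

Final: 20.2153 /hr


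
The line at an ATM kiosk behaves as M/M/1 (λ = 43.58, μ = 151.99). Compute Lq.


ρ = 43.58/151.99 = 0.2867
Lq = ρ²/(1−ρ) = 0.08221/0.7133 = 0.1153

Final: 0.1153


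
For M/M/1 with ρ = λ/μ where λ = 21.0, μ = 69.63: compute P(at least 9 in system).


ρ = 21.0/69.63 = 0.3016
P(N ≥ n) = ρ^n = 0.3016^9 = 0.00002064

Final: 0.00002064


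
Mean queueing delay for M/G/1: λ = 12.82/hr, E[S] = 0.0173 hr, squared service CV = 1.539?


ρ = λ·E[S] = 12.82·0.0173 = 0.2218
E[S²] = E[S]²(1+C_s²) = 0.0173²·(1+1.539) = 0.0007599
Wq = λ·E[S²]/(2(1−ρ)) = 12.82·0.0007599/(2·0.7782) = 0.006259 hr

Final: 0.006259 hr


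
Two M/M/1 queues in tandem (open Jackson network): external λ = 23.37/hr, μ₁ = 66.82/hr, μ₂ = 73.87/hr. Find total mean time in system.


Each node sees arrival rate λ = 23.37/hr (tandem ⇒ throughput preserved).
W₁ = 1/(μ₁−λ) = 1/(66.82−23.37) = 0.02301 hr
W₂ = 1/(μ₂−λ) = 1/(73.87−23.37) = 0.01980 hr
W_total = W₁ + W₂ = 0.02301 + 0.01980 = 0.04282 hr

Final: 0.04282 hr


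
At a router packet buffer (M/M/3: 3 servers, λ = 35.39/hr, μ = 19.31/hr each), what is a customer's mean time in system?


a = 1.8327; ρ = 0.6109; P₀ = 0.139878
Lq = P₀·a^c·ρ/(c!(1−ρ)²) = 0.57912
Wq = Lq/λ = 0.57912/35.39 = 0.01636 hr
W = Wq + 1/μ = 0.01636 + 0.05179 = 0.06815 hr

Final: 0.06815 hr


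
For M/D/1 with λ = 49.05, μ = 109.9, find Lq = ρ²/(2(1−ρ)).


ρ = 49.05/109.9 = 0.4463
M/D/1: Lq = ρ²/(2(1−ρ)) = 0.1992/(2·0.5537) = 0.17988

Final: 0.17988


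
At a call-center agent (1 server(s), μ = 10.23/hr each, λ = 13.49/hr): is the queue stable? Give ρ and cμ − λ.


Total capacity cμ = 1·10.23 = 10.23/hr
ρ = λ/(cμ) = 13.49/10.23 = 1.3187
Stable ⇔ ρ < 1: NO
Spare capacity = cμ − λ = 10.23 − 13.49 = -3.26/hr

Final: ρ = 1.3187; unstable; margin = -3.26/hr


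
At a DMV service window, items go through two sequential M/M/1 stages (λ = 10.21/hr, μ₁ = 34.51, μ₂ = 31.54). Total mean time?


Each node sees arrival rate λ = 10.21/hr (tandem ⇒ throughput preserved).
W₁ = 1/(μ₁−λ) = 1/(34.51−10.21) = 0.04115 hr
W₂ = 1/(μ₂−λ) = 1/(31.54−10.21) = 0.04688 hr
W_total = W₁ + W₂ = 0.04115 + 0.04688 = 0.08803 hr

Final: 0.08803 hr


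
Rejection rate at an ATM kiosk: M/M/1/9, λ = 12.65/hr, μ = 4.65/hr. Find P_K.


ρ = λ/μ = 12.65/4.65 = 2.7204
P_K = (1−ρ)ρ^K/(1−ρ^(K+1)) = (-1.7204·8160.901829)/(1 − 22201.163041)
= -14040.261212/-22200.163041 = 0.632440

Final: 0.632440


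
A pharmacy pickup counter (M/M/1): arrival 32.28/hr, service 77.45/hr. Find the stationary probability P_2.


ρ = 32.28/77.45 = 0.4168
P_n = (1−ρ)·ρ^n = (1 − 0.4168)·0.4168^2 = 0.5832·0.173710 = 0.101310

Final: 0.101310


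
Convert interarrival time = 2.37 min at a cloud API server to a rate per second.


λ = 1/(interarrival time) in consistent units.
1 second = 0.0166667 min, so λ = 0.0166667/2.37 = 0.007032 per second

Final: 0.007032 /sec


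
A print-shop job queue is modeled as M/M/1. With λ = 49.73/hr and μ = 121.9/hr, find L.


ρ = λ/μ = 49.73/121.9 = 0.4080
L = ρ/(1−ρ) = 0.4080/(1 − 0.4080) = 0.4080/0.5920 = 0.6891

Final: 0.6891


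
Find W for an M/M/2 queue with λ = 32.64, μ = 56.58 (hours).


a = 0.5769; ρ = 0.2884; P₀ = 0.552263
Lq = P₀·a^c·ρ/(c!(1−ρ)²) = 0.05235
Wq = Lq/λ = 0.05235/32.64 = 0.001604 hr
W = Wq + 1/μ = 0.001604 + 0.01767 = 0.01928 hr

Final: 0.01928 hr


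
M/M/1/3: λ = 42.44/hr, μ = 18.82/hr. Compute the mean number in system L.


ρ = 42.44/18.82 = 2.2550
L = ρ[1 − (K+1)ρ^K + Kρ^(K+1)] / [(1−ρ)(1−ρ^(K+1))]
Numerator: 2.2550·(1 − 4·11.467461 + 3·25.859673) = 73.760753
Denominator: (-1.2550)·(-24.859673) = 31.200078
L = 73.760753/31.200078 = 2.3641

Final: 2.3641


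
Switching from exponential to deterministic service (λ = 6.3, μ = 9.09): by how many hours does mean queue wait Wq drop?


ρ = 6.3/9.09 = 0.6931
Wq(M/M/1) = ρ/(μ−λ) = 0.6931/2.79 = 0.24841 hr
Wq(M/D/1) = ρ/(2(μ−λ)) = 0.12421 hr
Savings = 0.24841 − 0.12421 = 0.12421 hr

Final: 0.12421 hr


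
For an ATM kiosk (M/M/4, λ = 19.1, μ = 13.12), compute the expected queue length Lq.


a = λ/μ = 1.4558; ρ = a/4 = 0.3639
P₀ = 0.231272
Lq = P₀·a^c·ρ / (c!·(1−ρ)²) = 0.231272·4.49157·0.3639/(24·0.40456)
= 0.03894

Final: 0.03894


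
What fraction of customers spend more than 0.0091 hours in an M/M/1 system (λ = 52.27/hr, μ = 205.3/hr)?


W ~ Exponential(μ−λ) for M/M/1.
μ − λ = 205.3 − 52.27 = 153.0300
P(W > t) = e^{−(μ−λ)t} = e^{−1.3926} = 0.248435

Final: 0.248435


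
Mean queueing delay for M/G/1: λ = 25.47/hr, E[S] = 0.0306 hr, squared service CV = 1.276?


ρ = λ·E[S] = 25.47·0.0306 = 0.7794
E[S²] = E[S]²(1+C_s²) = 0.0306²·(1+1.276) = 0.002131
Wq = λ·E[S²]/(2(1−ρ)) = 25.47·0.002131/(2·0.2206) = 0.12302 hr

Final: 0.12302 hr


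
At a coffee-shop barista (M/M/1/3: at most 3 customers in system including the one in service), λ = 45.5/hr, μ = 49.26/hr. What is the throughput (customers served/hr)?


ρ = 0.9237; P_K = (1−ρ)ρ^3/(1−ρ^4) = 0.221058
λ_eff = λ(1 − P_K) = 45.5·(1 − 0.221058) = 45.5·0.778942 = 35.4419 /hr

Final: 35.4419 /hr


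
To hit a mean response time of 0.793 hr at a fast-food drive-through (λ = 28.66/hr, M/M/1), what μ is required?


W = 1/(μ−λ) ⇒ μ − λ = 1/W = 1/0.793 = 1.2610
μ = λ + 1/W = 28.66 + 1.2610 = 29.9210 per hr

Final: 29.9210 /hr


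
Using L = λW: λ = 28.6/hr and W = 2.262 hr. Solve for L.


L = λW = 28.6·2.262 = 64.6932

Final: 64.6932


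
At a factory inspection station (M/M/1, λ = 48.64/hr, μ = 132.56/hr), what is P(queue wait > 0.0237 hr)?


ρ = 48.64/132.56 = 0.3669
P(Wq > t) = ρ·e^{−(μ−λ)t} = 0.3669·e^{−1.9889}
= 0.3669·0.136845 = 0.050212

Final: 0.050212


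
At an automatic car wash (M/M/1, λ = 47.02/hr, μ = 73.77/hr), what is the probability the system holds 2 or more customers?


ρ = 47.02/73.77 = 0.6374
P(N ≥ n) = ρ^n = 0.6374^2 = 0.406262

Final: 0.406262


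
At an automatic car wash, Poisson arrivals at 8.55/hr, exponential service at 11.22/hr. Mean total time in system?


W = 1/(μ−λ) = 1/(11.22 − 8.55) = 1/2.67 = 0.3745 hr

Final: 0.3745 hr


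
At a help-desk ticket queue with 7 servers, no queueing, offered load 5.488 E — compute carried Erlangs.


B(7,5.488) = 0.151725 (Erlang-B)
Carried load = a(1 − B) = 5.488·(1 − 0.151725) = 5.488·0.848275 = 4.6553 E

Final: 4.6553 Erlangs


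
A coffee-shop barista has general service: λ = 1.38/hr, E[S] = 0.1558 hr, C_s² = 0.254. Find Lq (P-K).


ρ = λ·E[S] = 1.38·0.1558 = 0.2150
Lq = ρ²(1+C_s²)/(2(1−ρ)) = 0.04623·(1+0.254)/(2·0.7850)
= 0.04623·1.2540/1.5700 = 0.03692

Final: 0.03692


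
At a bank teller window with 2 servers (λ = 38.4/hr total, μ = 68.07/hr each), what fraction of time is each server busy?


ρ = λ/(cμ) = 38.4/(2·68.07) = 38.4/136.14 = 0.2821

Final: 0.2821


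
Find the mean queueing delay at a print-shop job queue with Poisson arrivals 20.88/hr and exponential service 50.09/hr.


ρ = 20.88/50.09 = 0.4168
Wq = ρ/(μ−λ) = 0.4168/(50.09 − 20.88) = 0.4168/29.21 = 0.01427 hr

Final: 0.01427 hr


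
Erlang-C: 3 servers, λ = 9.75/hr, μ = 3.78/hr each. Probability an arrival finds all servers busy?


a = λ/μ = 2.5794; ρ = a/3 = 0.8598
P₀ = 0.036624 (from M/M/c formula)
C(c,a) = [a^c/(c!(1−ρ))]·P₀ = [17.16084/(6·0.1402)]·0.036624
= 20.39873·0.036624 = 0.747079

Final: 0.747079


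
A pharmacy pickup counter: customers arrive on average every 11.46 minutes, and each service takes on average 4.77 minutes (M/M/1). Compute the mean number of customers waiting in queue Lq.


λ = 60/11.46 = 5.2356 /hr
μ = 60/4.77 = 12.5786 /hr
ρ = λ/μ = 5.2356/12.5786 = 0.4162
Lq = ρ²/(1−ρ) = 0.1732/0.5838 = 0.2968

Final: 0.2968


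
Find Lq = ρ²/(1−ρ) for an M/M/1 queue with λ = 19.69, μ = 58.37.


ρ = 19.69/58.37 = 0.3373
Lq = ρ²/(1−ρ) = 0.1138/0.6627 = 0.1717

Final: 0.1717


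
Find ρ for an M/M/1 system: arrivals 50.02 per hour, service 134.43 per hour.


ρ = λ/μ = 50.02/134.43 = 0.3721

Final: 0.3721


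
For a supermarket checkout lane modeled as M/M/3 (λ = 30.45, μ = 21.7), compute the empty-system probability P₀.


a = λ/μ = 30.45/21.7 = 1.4032; ρ = a/c = 0.4677
Σ_{k=0}^{2} a^k/k! (terms k=0..2) = 1.00000 + 1.40323 + 0.98452 = 3.38775
Tail: a^3/(3!(1−ρ)) = 2.76301/(6·0.5323) = 0.86519
P₀ = 1/(3.38775 + 0.86519) = 1/4.25293 = 0.235132

Final: 0.235132


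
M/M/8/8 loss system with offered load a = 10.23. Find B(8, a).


B(c,a) = (a^c/c!) / Σ_{k=0}^{c} a^k/k!
a^8/8! = 2974.983397
Σ terms (k=0..8): 1.00000 + 10.23000 + 52.32645 + 178.43319 + 456.34289 + 933.67756 + 1591.92024 + 2326.47773 + 2974.98340 = 8525.391473
B = 2974.983397/8525.391473 = 0.348956

Final: 0.348956


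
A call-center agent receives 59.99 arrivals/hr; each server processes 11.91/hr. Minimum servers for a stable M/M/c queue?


Stability requires cμ > λ ⇔ c > λ/μ.
λ/μ = 59.99/11.91 = 5.0369
Minimum integer c = ⌊5.0369⌋ + 1 = 6
Check: 6·11.91 = 71.46 > 59.99, while 5·11.91 = 59.55 ≤ 59.99

Final: 6 servers


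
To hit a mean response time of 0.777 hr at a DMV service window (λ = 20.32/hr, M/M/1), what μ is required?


W = 1/(μ−λ) ⇒ μ − λ = 1/W = 1/0.777 = 1.2870
μ = λ + 1/W = 20.32 + 1.2870 = 21.6070 per hr

Final: 21.6070 /hr


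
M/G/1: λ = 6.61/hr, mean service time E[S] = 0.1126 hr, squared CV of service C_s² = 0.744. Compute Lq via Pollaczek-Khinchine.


ρ = λ·E[S] = 6.61·0.1126 = 0.7443
Lq = ρ²(1+C_s²)/(2(1−ρ)) = 0.5540·(1+0.744)/(2·0.2557)
= 0.5540·1.7440/0.5114 = 1.88904

Final: 1.88904
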